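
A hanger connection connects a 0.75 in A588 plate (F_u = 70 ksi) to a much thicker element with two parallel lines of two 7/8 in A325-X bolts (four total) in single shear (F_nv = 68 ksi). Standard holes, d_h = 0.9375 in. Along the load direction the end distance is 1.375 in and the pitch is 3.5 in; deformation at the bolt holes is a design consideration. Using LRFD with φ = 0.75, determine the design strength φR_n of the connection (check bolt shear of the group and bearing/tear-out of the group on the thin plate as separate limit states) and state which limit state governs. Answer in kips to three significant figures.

123 kips (bolt shear governs)

Bolt shear: A_b = π·0.875²/4 = 0.6013 in²; R_n = 68 × 0.6013 × 4 × 1 = 163.6 kips → 0.75 × 163.6 = 123 kips.
Bearing (1.2 l_c t F_u ≤ 2.4 d t F_u): upper limit = 2.4·0.875·0.75·70 = 110.3 kips.
  Edge l_c = 1.375 − 0.9375/2 = 0.9062 → r_n = 57.09 kips; interior l_c = 3.5 − 0.9375 = 2.562 → r_n = 110.3 kips.
  R_n,bearing = 2·57.09 + 2·110.3 = 334.7 kips → 0.75 × 334.7 = 251 kips.
Bolt shear governs: 123 kips.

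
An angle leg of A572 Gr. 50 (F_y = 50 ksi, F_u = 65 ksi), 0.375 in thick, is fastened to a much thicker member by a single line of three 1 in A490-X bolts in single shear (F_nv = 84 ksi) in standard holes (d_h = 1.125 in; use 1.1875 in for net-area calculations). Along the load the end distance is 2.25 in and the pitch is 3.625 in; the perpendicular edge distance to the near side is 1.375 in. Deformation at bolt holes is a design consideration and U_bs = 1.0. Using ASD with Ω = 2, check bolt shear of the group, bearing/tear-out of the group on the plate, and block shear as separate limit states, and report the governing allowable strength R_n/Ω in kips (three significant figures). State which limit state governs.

57.3 kips (block shear governs)

Bolt shear: A_b = π·1²/4 = 0.7854 in²; R_n = 84 × 0.7854 × 3 × 1 = 197.9 kips → 197.9 / 2 = 99 kips.
Bearing: edge l_c = 1.688, r_n = 49.36 kips; interior l_c = 2.5, r_n = 58.5 kips; R_n = 49.36 + 2·58.5 = 166.4 kips → 83.2 kips.
Block shear: A_gv = 3.562, A_nv = 2.449, A_nt = 0.293 in²; R_n = min(0.6F_uA_nv, 0.6F_yA_gv) + U_bs·F_u·A_nt = 114.6 kips → 57.3 kips.
Block shear governs: 57.3 kips.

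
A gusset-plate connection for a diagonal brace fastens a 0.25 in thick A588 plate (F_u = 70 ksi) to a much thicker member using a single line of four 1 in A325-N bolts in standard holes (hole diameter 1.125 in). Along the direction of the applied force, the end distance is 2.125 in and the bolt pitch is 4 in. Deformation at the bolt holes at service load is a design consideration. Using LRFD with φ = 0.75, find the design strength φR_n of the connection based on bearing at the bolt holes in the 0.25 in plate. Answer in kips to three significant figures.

119 kips

Per bolt r_n = 1.2 l_c t F_u ≤ 2.4 d t F_u; upper limit = 2.4 × 1 × 0.25 × 70 = 42 kips.
Edge bolt: l_c = 2.125 − 1.125/2 = 1.562 in → 1.2 × 1.562 × 0.25 × 70 = 32.81 → r_n = 32.81 kips.
Interior bolts: l_c = 4 − 1.125 = 2.875 in → 1.2 × 2.875 × 0.25 × 70 = 60.37 → r_n = 42 kips.
R_n = 1 × 32.81 + 3 × 42 = 158.8 kips.
Design strength φR_n = 0.75 × 158.8 = 119 kips.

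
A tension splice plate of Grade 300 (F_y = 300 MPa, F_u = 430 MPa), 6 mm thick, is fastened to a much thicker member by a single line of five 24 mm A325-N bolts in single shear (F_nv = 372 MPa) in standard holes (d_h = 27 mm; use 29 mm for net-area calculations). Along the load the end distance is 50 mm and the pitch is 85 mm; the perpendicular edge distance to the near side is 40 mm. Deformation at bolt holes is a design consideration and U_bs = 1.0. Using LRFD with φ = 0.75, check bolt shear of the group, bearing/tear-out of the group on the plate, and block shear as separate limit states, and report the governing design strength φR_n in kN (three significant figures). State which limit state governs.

351 kN (block shear governs)

Bolt shear: A_b = π·24²/4 = 452.4 mm²; R_n = 372 × 452.4 × 5 × 1 / 1000 = 841.4 kN → 0.75 × 841.4 = 631 kN.
Bearing: edge l_c = 36.5, r_n = 113 kN; interior l_c = 58, r_n = 148.6 kN; R_n = 113 + 4·148.6 = 707.4 kN → 531 kN.
Block shear: A_gv = 2340, A_nv = 1557, A_nt = 153 mm²; R_n = min(0.6F_uA_nv, 0.6F_yA_gv) + U_bs·F_u·A_nt = 467.5 kN → 351 kN.
Block shear governs: 351 kN.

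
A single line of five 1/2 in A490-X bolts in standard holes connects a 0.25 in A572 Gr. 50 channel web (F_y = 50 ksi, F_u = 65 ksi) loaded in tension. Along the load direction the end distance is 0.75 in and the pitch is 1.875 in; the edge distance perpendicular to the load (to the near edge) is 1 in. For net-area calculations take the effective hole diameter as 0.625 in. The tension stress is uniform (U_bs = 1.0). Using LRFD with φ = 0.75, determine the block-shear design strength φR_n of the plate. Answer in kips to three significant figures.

48.1 kips

Shear plane L_v = 0.75 + 4·1.875 = 8.25 in; A_gv = 8.25 × 0.25 = 2.062 in².
A_nv = (8.25 − 4.5·0.625) × 0.25 = 1.359 in².
A_nt = (1 − 0.5·0.625) × 0.25 = 0.1719 in².
0.6 F_u A_nv = 53.02 kips; 0.6 F_y A_gv = 61.88 kips → shear rupture governs the shear term.
R_n = 53.02 + 1.0 × 65 × 0.1719 = 64.19 kips.
Design strength φR_n = 0.75 × 64.19 = 48.1 kips.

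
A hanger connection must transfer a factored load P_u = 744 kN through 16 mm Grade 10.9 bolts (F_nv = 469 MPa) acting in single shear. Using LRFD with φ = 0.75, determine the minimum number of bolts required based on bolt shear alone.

A_b = π·16²/4 = 201.1 mm².
Per-bolt design strength φR_n = 0.75 × 469 × 201.1 × 1 / 1000 = 70.72 kN.
n ≥ 744 / 70.72 = 10.52 → use 11 bolts.

11 bolts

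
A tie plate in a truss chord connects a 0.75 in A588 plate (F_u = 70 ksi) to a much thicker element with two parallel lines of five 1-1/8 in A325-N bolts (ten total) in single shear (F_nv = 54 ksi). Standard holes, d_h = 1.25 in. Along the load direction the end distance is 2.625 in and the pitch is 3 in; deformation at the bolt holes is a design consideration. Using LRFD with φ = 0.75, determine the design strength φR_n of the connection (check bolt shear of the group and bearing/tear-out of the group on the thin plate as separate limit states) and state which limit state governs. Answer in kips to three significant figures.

403 kips (bolt shear governs)

Bolt shear: A_b = π·1.125²/4 = 0.994 in²; R_n = 54 × 0.994 × 10 × 1 = 536.8 kips → 0.75 × 536.8 = 403 kips.
Bearing (1.2 l_c t F_u ≤ 2.4 d t F_u): upper limit = 2.4·1.125·0.75·70 = 141.8 kips.
  Edge l_c = 2.625 − 1.25/2 = 2 → r_n = 126 kips; interior l_c = 3 − 1.25 = 1.75 → r_n = 110.3 kips.
  R_n,bearing = 2·126 + 8·110.3 = 1134 kips → 0.75 × 1134 = 850 kips.
Bolt shear governs: 403 kips.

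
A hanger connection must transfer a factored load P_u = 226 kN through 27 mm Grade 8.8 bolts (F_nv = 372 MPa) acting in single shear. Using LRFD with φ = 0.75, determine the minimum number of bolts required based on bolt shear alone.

2 bolts

A_b = π·27²/4 = 572.6 mm².
Per-bolt design strength φR_n = 0.75 × 372 × 572.6 × 1 / 1000 = 159.7 kN.
n ≥ 226 / 159.7 = 1.415 → use 2 bolts.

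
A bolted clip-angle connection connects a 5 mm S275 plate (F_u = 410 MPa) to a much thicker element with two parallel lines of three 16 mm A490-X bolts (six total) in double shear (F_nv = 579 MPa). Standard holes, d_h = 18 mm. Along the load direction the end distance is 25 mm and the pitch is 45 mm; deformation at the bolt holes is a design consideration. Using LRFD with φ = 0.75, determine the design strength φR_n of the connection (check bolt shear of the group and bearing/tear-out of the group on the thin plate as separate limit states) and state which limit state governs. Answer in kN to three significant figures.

Bolt shear: A_b = π·16²/4 = 201.1 mm²; R_n = 579 × 201.1 × 6 × 2 / 1000 = 1397 kN → 0.75 × 1397 = 1050 kN.
Bearing (1.2 l_c t F_u ≤ 2.4 d t F_u): upper limit = 2.4·16·5·410 / 1000 = 78.72 kN.
  Edge l_c = 25 − 18/2 = 16 → r_n = 39.36 kN; interior l_c = 45 − 18 = 27 → r_n = 66.42 kN.
  R_n,bearing = 2·39.36 + 4·66.42 = 344.4 kN → 0.75 × 344.4 = 258 kN.
Bearing governs: 258 kN.

258 kN (bearing governs)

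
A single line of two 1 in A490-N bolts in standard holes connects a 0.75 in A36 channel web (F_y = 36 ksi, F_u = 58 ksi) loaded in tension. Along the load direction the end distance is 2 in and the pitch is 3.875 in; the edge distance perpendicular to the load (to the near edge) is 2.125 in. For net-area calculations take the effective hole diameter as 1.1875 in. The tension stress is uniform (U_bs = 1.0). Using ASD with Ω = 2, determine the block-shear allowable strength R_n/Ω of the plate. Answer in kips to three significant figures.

Shear plane L_v = 2 + 1·3.875 = 5.875 in; A_gv = 5.875 × 0.75 = 4.406 in².
A_nv = (5.875 − 1.5·1.1875) × 0.75 = 3.07 in².
A_nt = (2.125 − 0.5·1.1875) × 0.75 = 1.148 in².
0.6 F_u A_nv = 106.8 kips; 0.6 F_y A_gv = 95.17 kips → shear yielding governs the shear term.
R_n = 95.17 + 1.0 × 58 × 1.148 = 161.8 kips.
Allowable strength R_n/Ω = 161.8 / 2 = 80.9 kips.

80.9 kips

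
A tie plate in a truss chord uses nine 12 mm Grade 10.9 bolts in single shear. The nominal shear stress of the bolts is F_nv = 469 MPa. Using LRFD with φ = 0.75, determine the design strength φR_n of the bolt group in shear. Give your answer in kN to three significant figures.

358 kN

A_b = π × 12² / 4 = 113.1 mm².
R_n = F_nv · A_b · n · n_s = 469 × 113.1 × 9 × 1 / 1000 = 477.4 kN.
Design strength φR_n = 0.75 × 477.4 = 358 kN.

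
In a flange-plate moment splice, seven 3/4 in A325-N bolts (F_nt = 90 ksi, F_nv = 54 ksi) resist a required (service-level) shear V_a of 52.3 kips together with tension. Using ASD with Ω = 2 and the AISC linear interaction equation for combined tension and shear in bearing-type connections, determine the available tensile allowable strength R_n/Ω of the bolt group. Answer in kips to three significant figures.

93.7 kips

A_b = π·0.75²/4 = 0.4418 in²; f_rv = 52.3 / (7 × 0.4418) = 16.91 ksi.
F'_nt = 1.3 F_nt − (Ω F_nt / F_nv) f_rv = 1.3·90 − (2·90/54)·16.91 = 60.63 ksi, capped at F_nt → F'_nt = 60.63 ksi.
R_n = F'_nt · A_b · n = 60.63 × 0.4418 × 7 = 187.5 kips.
Allowable strength R_n/Ω = 187.5 / 2 = 93.7 kips.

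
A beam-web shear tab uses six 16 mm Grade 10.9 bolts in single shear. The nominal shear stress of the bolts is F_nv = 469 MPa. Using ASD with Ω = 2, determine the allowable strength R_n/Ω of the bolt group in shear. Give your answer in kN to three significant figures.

283 kN

A_b = π × 16² / 4 = 201.1 mm².
R_n = F_nv · A_b · n · n_s = 469 × 201.1 × 6 × 1 / 1000 = 565.8 kN.
Allowable strength R_n/Ω = 565.8 / 2 = 283 kN.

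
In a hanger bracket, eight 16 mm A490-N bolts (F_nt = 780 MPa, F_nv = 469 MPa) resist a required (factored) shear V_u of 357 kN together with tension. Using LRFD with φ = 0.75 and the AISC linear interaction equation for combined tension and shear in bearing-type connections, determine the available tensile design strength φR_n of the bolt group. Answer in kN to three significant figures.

630 kN

A_b = π·16²/4 = 201.1 mm²; f_rv = 357 × 1000 / (8 × 201.1) = 221.9 MPa.
F'_nt = 1.3 F_nt − (F_nt / φF_nv) f_rv = 1.3·780 − (780/(0.75·469))·221.9 = 521.8 MPa, capped at F_nt → F'_nt = 521.8 MPa.
R_n = F'_nt · A_b · n = 521.8 × 201.1 × 8 / 1000 = 839.4 kN.
Design strength φR_n = 0.75 × 839.4 = 630 kN.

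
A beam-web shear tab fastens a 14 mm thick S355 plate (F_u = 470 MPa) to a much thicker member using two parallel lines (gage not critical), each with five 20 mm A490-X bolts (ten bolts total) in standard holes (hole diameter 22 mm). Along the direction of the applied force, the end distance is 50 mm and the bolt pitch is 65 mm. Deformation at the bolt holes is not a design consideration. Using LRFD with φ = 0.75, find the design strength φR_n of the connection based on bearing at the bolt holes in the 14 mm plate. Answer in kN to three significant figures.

2950 kN

Per bolt r_n = 1.5 l_c t F_u ≤ 3.0 d t F_u; upper limit = 3.0 × 20 × 14 × 470 / 1000 = 394.8 kN.
Edge bolt: l_c = 50 − 22/2 = 39 mm → 1.5 × 39 × 14 × 470 / 1000 = 384.9 → r_n = 384.9 kN.
Interior bolts: l_c = 65 − 22 = 43 mm → 1.5 × 43 × 14 × 470 / 1000 = 424.4 → r_n = 394.8 kN.
R_n = 2 × 384.9 + 8 × 394.8 = 3928 kN.
Design strength φR_n = 0.75 × 3928 = 2950 kN.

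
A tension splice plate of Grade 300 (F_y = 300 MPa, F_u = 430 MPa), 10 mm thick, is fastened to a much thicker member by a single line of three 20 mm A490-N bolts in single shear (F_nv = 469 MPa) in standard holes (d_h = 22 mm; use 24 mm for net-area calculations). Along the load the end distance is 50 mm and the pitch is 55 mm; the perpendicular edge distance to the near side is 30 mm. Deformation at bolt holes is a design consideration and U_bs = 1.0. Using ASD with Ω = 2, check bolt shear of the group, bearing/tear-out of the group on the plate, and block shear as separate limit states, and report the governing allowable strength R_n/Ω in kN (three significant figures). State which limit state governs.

Bolt shear: A_b = π·20²/4 = 314.2 mm²; R_n = 469 × 314.2 × 3 × 1 / 1000 = 442 kN → 442 / 2 = 221 kN.
Bearing: edge l_c = 39, r_n = 201.2 kN; interior l_c = 33, r_n = 170.3 kN; R_n = 201.2 + 2·170.3 = 541.8 kN → 271 kN.
Block shear: A_gv = 1600, A_nv = 1000, A_nt = 180 mm²; R_n = min(0.6F_uA_nv, 0.6F_yA_gv) + U_bs·F_u·A_nt = 335.4 kN → 168 kN.
Block shear governs: 168 kN.

168 kN (block shear governs)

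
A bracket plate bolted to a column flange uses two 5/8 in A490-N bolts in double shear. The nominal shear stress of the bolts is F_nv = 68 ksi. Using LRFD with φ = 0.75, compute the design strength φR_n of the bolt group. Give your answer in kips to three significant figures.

A_b = π × 0.625² / 4 = 0.3068 in².
R_n = F_nv · A_b · n · n_s = 68 × 0.3068 × 2 × 2 = 83.45 kips.
Design strength φR_n = 0.75 × 83.45 = 62.6 kips.

62.6 kips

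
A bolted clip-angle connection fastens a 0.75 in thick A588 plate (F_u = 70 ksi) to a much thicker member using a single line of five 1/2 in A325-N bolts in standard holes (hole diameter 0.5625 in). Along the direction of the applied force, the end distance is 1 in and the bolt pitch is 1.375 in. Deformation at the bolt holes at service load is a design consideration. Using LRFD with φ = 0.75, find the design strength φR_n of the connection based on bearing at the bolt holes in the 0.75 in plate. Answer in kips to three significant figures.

Per bolt r_n = 1.2 l_c t F_u ≤ 2.4 d t F_u; upper limit = 2.4 × 0.5 × 0.75 × 70 = 63 kips.
Edge bolt: l_c = 1 − 0.5625/2 = 0.7188 in → 1.2 × 0.7188 × 0.75 × 70 = 45.28 → r_n = 45.28 kips.
Interior bolts: l_c = 1.375 − 0.5625 = 0.8125 in → 1.2 × 0.8125 × 0.75 × 70 = 51.19 → r_n = 51.19 kips.
R_n = 1 × 45.28 + 4 × 51.19 = 250 kips.
Design strength φR_n = 0.75 × 250 = 188 kips.

188 kips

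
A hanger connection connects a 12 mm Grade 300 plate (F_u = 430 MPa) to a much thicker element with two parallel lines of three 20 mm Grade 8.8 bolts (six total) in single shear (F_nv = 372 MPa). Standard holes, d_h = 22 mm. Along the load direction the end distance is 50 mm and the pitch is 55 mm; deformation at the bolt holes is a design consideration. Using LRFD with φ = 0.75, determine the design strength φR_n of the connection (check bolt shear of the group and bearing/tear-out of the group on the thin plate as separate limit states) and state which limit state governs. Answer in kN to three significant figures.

Bolt shear: A_b = π·20²/4 = 314.2 mm²; R_n = 372 × 314.2 × 6 × 1 / 1000 = 701.2 kN → 0.75 × 701.2 = 526 kN.
Bearing (1.2 l_c t F_u ≤ 2.4 d t F_u): upper limit = 2.4·20·12·430 / 1000 = 247.7 kN.
  Edge l_c = 50 − 22/2 = 39 → r_n = 241.5 kN; interior l_c = 55 − 22 = 33 → r_n = 204.3 kN.
  R_n,bearing = 2·241.5 + 4·204.3 = 1300 kN → 0.75 × 1300 = 975 kN.
Bolt shear governs: 526 kN.

526 kN (bolt shear governs)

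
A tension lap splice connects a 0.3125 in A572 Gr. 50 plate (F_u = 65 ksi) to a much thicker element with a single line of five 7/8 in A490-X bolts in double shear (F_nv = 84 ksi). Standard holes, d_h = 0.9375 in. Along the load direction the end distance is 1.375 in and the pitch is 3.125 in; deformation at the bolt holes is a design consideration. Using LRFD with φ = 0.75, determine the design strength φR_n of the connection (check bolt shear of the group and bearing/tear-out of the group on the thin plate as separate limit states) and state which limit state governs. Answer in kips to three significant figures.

145 kips (bearing governs)

Bolt shear: A_b = π·0.875²/4 = 0.6013 in²; R_n = 84 × 0.6013 × 5 × 2 = 505.1 kips → 0.75 × 505.1 = 379 kips.
Bearing (1.2 l_c t F_u ≤ 2.4 d t F_u): upper limit = 2.4·0.875·0.3125·65 = 42.66 kips.
  Edge l_c = 1.375 − 0.9375/2 = 0.9062 → r_n = 22.09 kips; interior l_c = 3.125 − 0.9375 = 2.188 → r_n = 42.66 kips.
  R_n,bearing = 1·22.09 + 4·42.66 = 192.7 kips → 0.75 × 192.7 = 145 kips.
Bearing governs: 145 kips.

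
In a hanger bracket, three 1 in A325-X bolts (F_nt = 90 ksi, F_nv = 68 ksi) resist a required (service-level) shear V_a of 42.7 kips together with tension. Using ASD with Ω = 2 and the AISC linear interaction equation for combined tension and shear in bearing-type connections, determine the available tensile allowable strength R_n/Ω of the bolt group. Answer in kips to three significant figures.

A_b = π·1²/4 = 0.7854 in²; f_rv = 42.7 / (3 × 0.7854) = 18.12 ksi.
F'_nt = 1.3 F_nt − (Ω F_nt / F_nv) f_rv = 1.3·90 − (2·90/68)·18.12 = 69.03 ksi, capped at F_nt → F'_nt = 69.03 ksi.
R_n = F'_nt · A_b · n = 69.03 × 0.7854 × 3 = 162.6 kips.
Allowable strength R_n/Ω = 162.6 / 2 = 81.3 kips.

81.3 kips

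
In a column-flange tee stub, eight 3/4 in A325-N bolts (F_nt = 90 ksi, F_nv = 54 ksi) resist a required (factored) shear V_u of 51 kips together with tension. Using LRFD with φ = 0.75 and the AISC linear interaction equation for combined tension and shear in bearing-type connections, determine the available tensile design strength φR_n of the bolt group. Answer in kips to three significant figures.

A_b = π·0.75²/4 = 0.4418 in²; f_rv = 51 / (8 × 0.4418) = 14.43 ksi.
F'_nt = 1.3 F_nt − (F_nt / φF_nv) f_rv = 1.3·90 − (90/(0.75·54))·14.43 = 84.93 ksi, capped at F_nt → F'_nt = 84.93 ksi.
R_n = F'_nt · A_b · n = 84.93 × 0.4418 × 8 = 300.2 kips.
Design strength φR_n = 0.75 × 300.2 = 225 kips.

225 kips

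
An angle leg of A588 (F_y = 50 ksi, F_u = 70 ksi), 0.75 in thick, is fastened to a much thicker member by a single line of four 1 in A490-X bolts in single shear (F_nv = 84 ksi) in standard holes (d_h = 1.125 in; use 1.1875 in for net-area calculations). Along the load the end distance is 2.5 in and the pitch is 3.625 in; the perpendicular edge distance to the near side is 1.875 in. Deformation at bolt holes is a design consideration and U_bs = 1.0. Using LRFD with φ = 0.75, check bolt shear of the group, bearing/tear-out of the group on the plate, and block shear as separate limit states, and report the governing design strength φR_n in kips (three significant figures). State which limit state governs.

198 kips (bolt shear governs)

Bolt shear: A_b = π·1²/4 = 0.7854 in²; R_n = 84 × 0.7854 × 4 × 1 = 263.9 kips → 0.75 × 263.9 = 198 kips.
Bearing: edge l_c = 1.938, r_n = 122.1 kips; interior l_c = 2.5, r_n = 126 kips; R_n = 122.1 + 3·126 = 500.1 kips → 375 kips.
Block shear: A_gv = 10.03, A_nv = 6.914, A_nt = 0.9609 in²; R_n = min(0.6F_uA_nv, 0.6F_yA_gv) + U_bs·F_u·A_nt = 357.7 kips → 268 kips.
Bolt shear governs: 198 kips.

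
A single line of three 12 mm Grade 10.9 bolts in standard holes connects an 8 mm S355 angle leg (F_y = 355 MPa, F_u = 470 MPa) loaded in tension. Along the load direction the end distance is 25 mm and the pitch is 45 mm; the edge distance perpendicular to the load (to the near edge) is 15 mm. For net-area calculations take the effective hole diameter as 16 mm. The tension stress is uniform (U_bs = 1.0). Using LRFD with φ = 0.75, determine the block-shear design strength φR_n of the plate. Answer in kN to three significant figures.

147 kN

Shear plane L_v = 25 + 2·45 = 115 mm; A_gv = 115 × 8 = 920 mm².
A_nv = (115 − 2.5·16) × 8 = 600 mm².
A_nt = (15 − 0.5·16) × 8 = 56 mm².
0.6 F_u A_nv = 169.2 kN; 0.6 F_y A_gv = 196 kN → shear rupture governs the shear term.
R_n = 169.2 + 1.0 × 470 × 56 / 1000 = 195.5 kN.
Design strength φR_n = 0.75 × 195.5 = 147 kN.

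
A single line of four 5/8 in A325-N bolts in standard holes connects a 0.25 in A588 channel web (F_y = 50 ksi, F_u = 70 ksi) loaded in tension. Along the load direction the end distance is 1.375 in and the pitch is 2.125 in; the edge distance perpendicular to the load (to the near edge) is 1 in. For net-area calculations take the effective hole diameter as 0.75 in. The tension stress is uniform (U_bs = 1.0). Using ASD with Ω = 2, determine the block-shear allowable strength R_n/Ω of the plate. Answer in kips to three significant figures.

Shear plane L_v = 1.375 + 3·2.125 = 7.75 in; A_gv = 7.75 × 0.25 = 1.938 in².
A_nv = (7.75 − 3.5·0.75) × 0.25 = 1.281 in².
A_nt = (1 − 0.5·0.75) × 0.25 = 0.1562 in².
0.6 F_u A_nv = 53.81 kips; 0.6 F_y A_gv = 58.12 kips → shear rupture governs the shear term.
R_n = 53.81 + 1.0 × 70 × 0.1562 = 64.75 kips.
Allowable strength R_n/Ω = 64.75 / 2 = 32.4 kips.

32.4 kips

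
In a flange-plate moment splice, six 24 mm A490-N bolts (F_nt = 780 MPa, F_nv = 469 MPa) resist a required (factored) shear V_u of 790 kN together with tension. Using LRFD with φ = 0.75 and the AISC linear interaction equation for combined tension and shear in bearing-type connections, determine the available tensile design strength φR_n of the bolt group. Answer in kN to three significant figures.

A_b = π·24²/4 = 452.4 mm²; f_rv = 790 × 1000 / (6 × 452.4) = 291 MPa.
F'_nt = 1.3 F_nt − (F_nt / φF_nv) f_rv = 1.3·780 − (780/(0.75·469))·291 = 368.6 MPa, capped at F_nt → F'_nt = 368.6 MPa.
R_n = F'_nt · A_b · n = 368.6 × 452.4 × 6 / 1000 = 1001 kN.
Design strength φR_n = 0.75 × 1001 = 750 kN.

750 kN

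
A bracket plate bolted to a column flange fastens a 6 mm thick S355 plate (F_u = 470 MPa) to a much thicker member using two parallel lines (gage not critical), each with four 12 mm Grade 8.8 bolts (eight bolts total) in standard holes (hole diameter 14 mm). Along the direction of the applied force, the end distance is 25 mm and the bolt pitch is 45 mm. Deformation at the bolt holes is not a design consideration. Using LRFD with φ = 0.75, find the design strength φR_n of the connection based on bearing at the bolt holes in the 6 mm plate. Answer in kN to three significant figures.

571 kN

Per bolt r_n = 1.5 l_c t F_u ≤ 3.0 d t F_u; upper limit = 3.0 × 12 × 6 × 470 / 1000 = 101.5 kN.
Edge bolt: l_c = 25 − 14/2 = 18 mm → 1.5 × 18 × 6 × 470 / 1000 = 76.14 → r_n = 76.14 kN.
Interior bolts: l_c = 45 − 14 = 31 mm → 1.5 × 31 × 6 × 470 / 1000 = 131.1 → r_n = 101.5 kN.
R_n = 2 × 76.14 + 6 × 101.5 = 761.4 kN.
Design strength φR_n = 0.75 × 761.4 = 571 kN.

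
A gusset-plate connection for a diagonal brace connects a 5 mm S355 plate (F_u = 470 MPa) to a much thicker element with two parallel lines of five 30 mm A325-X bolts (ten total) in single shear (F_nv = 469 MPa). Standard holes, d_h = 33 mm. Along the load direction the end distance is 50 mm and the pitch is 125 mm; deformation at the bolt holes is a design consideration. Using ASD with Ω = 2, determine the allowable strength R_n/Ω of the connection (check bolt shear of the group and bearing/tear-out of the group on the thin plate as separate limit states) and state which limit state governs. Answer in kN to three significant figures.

Bolt shear: A_b = π·30²/4 = 706.9 mm²; R_n = 469 × 706.9 × 10 × 1 / 1000 = 3315 kN → 3315 / 2 = 1660 kN.
Bearing (1.2 l_c t F_u ≤ 2.4 d t F_u): upper limit = 2.4·30·5·470 / 1000 = 169.2 kN.
  Edge l_c = 50 − 33/2 = 33.5 → r_n = 94.47 kN; interior l_c = 125 − 33 = 92 → r_n = 169.2 kN.
  R_n,bearing = 2·94.47 + 8·169.2 = 1543 kN → 1543 / 2 = 771 kN.
Bearing governs: 771 kN.

771 kN (bearing governs)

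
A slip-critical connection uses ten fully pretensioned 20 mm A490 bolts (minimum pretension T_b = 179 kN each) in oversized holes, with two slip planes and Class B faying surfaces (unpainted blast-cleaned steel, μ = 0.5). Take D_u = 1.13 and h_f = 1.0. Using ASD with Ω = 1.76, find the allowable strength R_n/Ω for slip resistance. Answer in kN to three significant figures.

R_n = μ · D_u · h_f · T_b · n_s · n_b = 0.5 × 1.13 × 1.0 × 179 × 2 × 10 = 2023 kN.
Allowable strength R_n/Ω = 2023 / 1.76 = 1150 kN.

1150 kN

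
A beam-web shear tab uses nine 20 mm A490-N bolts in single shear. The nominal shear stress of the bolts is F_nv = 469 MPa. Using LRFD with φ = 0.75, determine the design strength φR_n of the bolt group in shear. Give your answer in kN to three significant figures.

A_b = π × 20² / 4 = 314.2 mm².
R_n = F_nv · A_b · n · n_s = 469 × 314.2 × 9 × 1 / 1000 = 1326 kN.
Design strength φR_n = 0.75 × 1326 = 995 kN.

995 kN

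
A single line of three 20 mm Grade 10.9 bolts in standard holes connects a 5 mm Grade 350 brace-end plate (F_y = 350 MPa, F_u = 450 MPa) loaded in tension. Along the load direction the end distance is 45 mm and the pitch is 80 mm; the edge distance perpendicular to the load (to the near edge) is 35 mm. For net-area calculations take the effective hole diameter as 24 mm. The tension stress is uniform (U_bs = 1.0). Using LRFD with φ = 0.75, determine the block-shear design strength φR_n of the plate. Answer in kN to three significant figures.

Shear plane L_v = 45 + 2·80 = 205 mm; A_gv = 205 × 5 = 1025 mm².
A_nv = (205 − 2.5·24) × 5 = 725 mm².
A_nt = (35 − 0.5·24) × 5 = 115 mm².
0.6 F_u A_nv = 195.8 kN; 0.6 F_y A_gv = 215.2 kN → shear rupture governs the shear term.
R_n = 195.8 + 1.0 × 450 × 115 / 1000 = 247.5 kN.
Design strength φR_n = 0.75 × 247.5 = 186 kN.

186 kN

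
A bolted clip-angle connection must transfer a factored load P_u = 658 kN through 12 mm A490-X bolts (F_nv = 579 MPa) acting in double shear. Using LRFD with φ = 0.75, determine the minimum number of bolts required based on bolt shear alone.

A_b = π·12²/4 = 113.1 mm².
Per-bolt design strength φR_n = 0.75 × 579 × 113.1 × 2 / 1000 = 98.23 kN.
n ≥ 658 / 98.23 = 6.699 → use 7 bolts.

7 bolts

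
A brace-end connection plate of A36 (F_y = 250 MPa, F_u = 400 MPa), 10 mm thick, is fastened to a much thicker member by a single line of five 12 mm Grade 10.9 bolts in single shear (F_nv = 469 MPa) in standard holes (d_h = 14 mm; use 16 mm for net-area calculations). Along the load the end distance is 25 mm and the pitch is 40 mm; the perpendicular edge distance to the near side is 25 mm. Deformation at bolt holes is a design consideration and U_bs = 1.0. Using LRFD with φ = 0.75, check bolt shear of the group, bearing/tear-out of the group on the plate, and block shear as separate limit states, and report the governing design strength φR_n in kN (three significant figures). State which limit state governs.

Bolt shear: A_b = π·12²/4 = 113.1 mm²; R_n = 469 × 113.1 × 5 × 1 / 1000 = 265.2 kN → 0.75 × 265.2 = 199 kN.
Bearing: edge l_c = 18, r_n = 86.4 kN; interior l_c = 26, r_n = 115.2 kN; R_n = 86.4 + 4·115.2 = 547.2 kN → 410 kN.
Block shear: A_gv = 1850, A_nv = 1130, A_nt = 170 mm²; R_n = min(0.6F_uA_nv, 0.6F_yA_gv) + U_bs·F_u·A_nt = 339.2 kN → 254 kN.
Bolt shear governs: 199 kN.

199 kN (bolt shear governs)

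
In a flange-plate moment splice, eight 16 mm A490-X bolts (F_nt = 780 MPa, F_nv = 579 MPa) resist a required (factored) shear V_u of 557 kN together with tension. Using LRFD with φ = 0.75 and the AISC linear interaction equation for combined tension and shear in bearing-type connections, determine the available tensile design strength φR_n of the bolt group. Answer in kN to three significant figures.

473 kN

A_b = π·16²/4 = 201.1 mm²; f_rv = 557 × 1000 / (8 × 201.1) = 346.3 MPa.
F'_nt = 1.3 F_nt − (F_nt / φF_nv) f_rv = 1.3·780 − (780/(0.75·579))·346.3 = 392 MPa, capped at F_nt → F'_nt = 392 MPa.
R_n = F'_nt · A_b · n = 392 × 201.1 × 8 / 1000 = 630.5 kN.
Design strength φR_n = 0.75 × 630.5 = 473 kN.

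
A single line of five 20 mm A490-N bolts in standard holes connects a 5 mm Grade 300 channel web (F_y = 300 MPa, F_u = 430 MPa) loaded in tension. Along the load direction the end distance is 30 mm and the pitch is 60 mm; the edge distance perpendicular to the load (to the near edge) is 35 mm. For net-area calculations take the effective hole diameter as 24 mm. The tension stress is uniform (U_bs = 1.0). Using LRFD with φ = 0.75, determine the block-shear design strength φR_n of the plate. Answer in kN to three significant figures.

Shear plane L_v = 30 + 4·60 = 270 mm; A_gv = 270 × 5 = 1350 mm².
A_nv = (270 − 4.5·24) × 5 = 810 mm².
A_nt = (35 − 0.5·24) × 5 = 115 mm².
0.6 F_u A_nv = 209 kN; 0.6 F_y A_gv = 243 kN → shear rupture governs the shear term.
R_n = 209 + 1.0 × 430 × 115 / 1000 = 258.4 kN.
Design strength φR_n = 0.75 × 258.4 = 194 kN.

194 kN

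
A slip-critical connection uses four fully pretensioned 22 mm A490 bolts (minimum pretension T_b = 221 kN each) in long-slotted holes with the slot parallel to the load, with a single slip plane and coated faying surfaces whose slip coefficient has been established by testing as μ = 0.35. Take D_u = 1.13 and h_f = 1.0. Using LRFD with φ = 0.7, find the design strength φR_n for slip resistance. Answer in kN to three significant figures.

245 kN

R_n = μ · D_u · h_f · T_b · n_s · n_b = 0.35 × 1.13 × 1.0 × 221 × 1 × 4 = 349.6 kN.
Design strength φR_n = 0.7 × 349.6 = 245 kN.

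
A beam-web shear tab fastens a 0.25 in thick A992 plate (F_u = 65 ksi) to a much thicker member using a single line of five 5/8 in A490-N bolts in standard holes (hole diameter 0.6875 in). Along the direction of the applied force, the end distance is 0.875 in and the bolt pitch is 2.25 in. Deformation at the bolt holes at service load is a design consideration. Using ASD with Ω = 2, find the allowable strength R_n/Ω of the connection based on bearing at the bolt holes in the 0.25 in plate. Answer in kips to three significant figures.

53.9 kips

Per bolt r_n = 1.2 l_c t F_u ≤ 2.4 d t F_u; upper limit = 2.4 × 0.625 × 0.25 × 65 = 24.38 kips.
Edge bolt: l_c = 0.875 − 0.6875/2 = 0.5312 in → 1.2 × 0.5312 × 0.25 × 65 = 10.36 → r_n = 10.36 kips.
Interior bolts: l_c = 2.25 − 0.6875 = 1.562 in → 1.2 × 1.562 × 0.25 × 65 = 30.47 → r_n = 24.38 kips.
R_n = 1 × 10.36 + 4 × 24.38 = 107.9 kips.
Allowable strength R_n/Ω = 107.9 / 2 = 53.9 kips.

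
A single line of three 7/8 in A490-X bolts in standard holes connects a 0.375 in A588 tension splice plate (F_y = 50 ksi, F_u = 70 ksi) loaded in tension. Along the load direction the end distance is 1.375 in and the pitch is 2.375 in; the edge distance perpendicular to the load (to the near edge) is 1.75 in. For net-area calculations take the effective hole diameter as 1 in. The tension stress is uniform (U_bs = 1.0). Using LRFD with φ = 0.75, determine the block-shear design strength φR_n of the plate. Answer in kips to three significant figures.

67.4 kips

Shear plane L_v = 1.375 + 2·2.375 = 6.125 in; A_gv = 6.125 × 0.375 = 2.297 in².
A_nv = (6.125 − 2.5·1) × 0.375 = 1.359 in².
A_nt = (1.75 − 0.5·1) × 0.375 = 0.4688 in².
0.6 F_u A_nv = 57.09 kips; 0.6 F_y A_gv = 68.91 kips → shear rupture governs the shear term.
R_n = 57.09 + 1.0 × 70 × 0.4688 = 89.91 kips.
Design strength φR_n = 0.75 × 89.91 = 67.4 kips.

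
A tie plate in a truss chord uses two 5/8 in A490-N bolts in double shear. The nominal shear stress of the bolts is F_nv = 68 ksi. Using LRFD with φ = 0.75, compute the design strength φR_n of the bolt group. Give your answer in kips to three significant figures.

62.6 kips

A_b = π × 0.625² / 4 = 0.3068 in².
R_n = F_nv · A_b · n · n_s = 68 × 0.3068 × 2 × 2 = 83.45 kips.
Design strength φR_n = 0.75 × 83.45 = 62.6 kips.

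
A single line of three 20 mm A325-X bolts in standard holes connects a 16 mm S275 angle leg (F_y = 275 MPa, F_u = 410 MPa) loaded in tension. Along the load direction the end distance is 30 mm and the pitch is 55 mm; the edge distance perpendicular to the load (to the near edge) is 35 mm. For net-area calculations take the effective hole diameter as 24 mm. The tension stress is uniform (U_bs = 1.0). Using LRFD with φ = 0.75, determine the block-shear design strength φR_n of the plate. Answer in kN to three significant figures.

349 kN

Shear plane L_v = 30 + 2·55 = 140 mm; A_gv = 140 × 16 = 2240 mm².
A_nv = (140 − 2.5·24) × 16 = 1280 mm².
A_nt = (35 − 0.5·24) × 16 = 368 mm².
0.6 F_u A_nv = 314.9 kN; 0.6 F_y A_gv = 369.6 kN → shear rupture governs the shear term.
R_n = 314.9 + 1.0 × 410 × 368 / 1000 = 465.8 kN.
Design strength φR_n = 0.75 × 465.8 = 349 kN.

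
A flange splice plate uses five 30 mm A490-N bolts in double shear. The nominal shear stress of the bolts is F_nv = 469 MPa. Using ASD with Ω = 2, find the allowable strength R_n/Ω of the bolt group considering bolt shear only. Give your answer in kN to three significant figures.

1660 kN

A_b = π × 30² / 4 = 706.9 mm².
R_n = F_nv · A_b · n · n_s = 469 × 706.9 × 5 × 2 / 1000 = 3315 kN.
Allowable strength R_n/Ω = 3315 / 2 = 1660 kN.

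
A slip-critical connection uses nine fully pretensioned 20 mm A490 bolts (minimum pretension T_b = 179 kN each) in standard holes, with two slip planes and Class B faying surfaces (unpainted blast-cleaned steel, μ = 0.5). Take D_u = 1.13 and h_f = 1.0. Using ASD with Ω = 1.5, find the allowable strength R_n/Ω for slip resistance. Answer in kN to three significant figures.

R_n = μ · D_u · h_f · T_b · n_s · n_b = 0.5 × 1.13 × 1.0 × 179 × 2 × 9 = 1820 kN.
Allowable strength R_n/Ω = 1820 / 1.5 = 1210 kN.

1210 kN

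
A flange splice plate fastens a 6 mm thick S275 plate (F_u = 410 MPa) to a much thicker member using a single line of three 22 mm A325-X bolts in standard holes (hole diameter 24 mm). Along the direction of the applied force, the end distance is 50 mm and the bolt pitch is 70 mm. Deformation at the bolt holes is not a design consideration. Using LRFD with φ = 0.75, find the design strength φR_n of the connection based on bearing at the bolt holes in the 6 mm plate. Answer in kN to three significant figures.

349 kN

Per bolt r_n = 1.5 l_c t F_u ≤ 3.0 d t F_u; upper limit = 3.0 × 22 × 6 × 410 / 1000 = 162.4 kN.
Edge bolt: l_c = 50 − 24/2 = 38 mm → 1.5 × 38 × 6 × 410 / 1000 = 140.2 → r_n = 140.2 kN.
Interior bolts: l_c = 70 − 24 = 46 mm → 1.5 × 46 × 6 × 410 / 1000 = 169.7 → r_n = 162.4 kN.
R_n = 1 × 140.2 + 2 × 162.4 = 464.9 kN.
Design strength φR_n = 0.75 × 464.9 = 349 kN.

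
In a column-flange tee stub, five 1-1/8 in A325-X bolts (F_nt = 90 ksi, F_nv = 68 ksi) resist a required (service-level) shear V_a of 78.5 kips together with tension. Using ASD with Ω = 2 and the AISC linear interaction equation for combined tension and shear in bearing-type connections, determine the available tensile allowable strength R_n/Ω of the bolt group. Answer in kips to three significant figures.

A_b = π·1.125²/4 = 0.994 in²; f_rv = 78.5 / (5 × 0.994) = 15.79 ksi.
F'_nt = 1.3 F_nt − (Ω F_nt / F_nv) f_rv = 1.3·90 − (2·90/68)·15.79 = 75.19 ksi, capped at F_nt → F'_nt = 75.19 ksi.
R_n = F'_nt · A_b · n = 75.19 × 0.994 × 5 = 373.7 kips.
Allowable strength R_n/Ω = 373.7 / 2 = 187 kips.

187 kips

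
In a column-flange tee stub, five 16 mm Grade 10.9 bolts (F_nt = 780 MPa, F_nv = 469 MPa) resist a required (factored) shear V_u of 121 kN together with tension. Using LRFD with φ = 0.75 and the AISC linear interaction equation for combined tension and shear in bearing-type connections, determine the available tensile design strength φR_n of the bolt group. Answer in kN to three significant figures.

A_b = π·16²/4 = 201.1 mm²; f_rv = 121 × 1000 / (5 × 201.1) = 120.4 MPa.
F'_nt = 1.3 F_nt − (F_nt / φF_nv) f_rv = 1.3·780 − (780/(0.75·469))·120.4 = 747.1 MPa, capped at F_nt → F'_nt = 747.1 MPa.
R_n = F'_nt · A_b · n = 747.1 × 201.1 × 5 / 1000 = 751.1 kN.
Design strength φR_n = 0.75 × 751.1 = 563 kN.

563 kN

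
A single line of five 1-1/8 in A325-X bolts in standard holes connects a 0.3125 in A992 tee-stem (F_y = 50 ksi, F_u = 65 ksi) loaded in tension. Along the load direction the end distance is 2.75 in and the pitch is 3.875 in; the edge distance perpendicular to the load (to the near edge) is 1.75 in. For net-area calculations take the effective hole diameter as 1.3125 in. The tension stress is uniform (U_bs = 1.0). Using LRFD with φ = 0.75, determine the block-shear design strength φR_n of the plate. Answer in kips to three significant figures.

Shear plane L_v = 2.75 + 4·3.875 = 18.25 in; A_gv = 18.25 × 0.3125 = 5.703 in².
A_nv = (18.25 − 4.5·1.3125) × 0.3125 = 3.857 in².
A_nt = (1.75 − 0.5·1.3125) × 0.3125 = 0.3418 in².
0.6 F_u A_nv = 150.4 kips; 0.6 F_y A_gv = 171.1 kips → shear rupture governs the shear term.
R_n = 150.4 + 1.0 × 65 × 0.3418 = 172.7 kips.
Design strength φR_n = 0.75 × 172.7 = 129 kips.

129 kips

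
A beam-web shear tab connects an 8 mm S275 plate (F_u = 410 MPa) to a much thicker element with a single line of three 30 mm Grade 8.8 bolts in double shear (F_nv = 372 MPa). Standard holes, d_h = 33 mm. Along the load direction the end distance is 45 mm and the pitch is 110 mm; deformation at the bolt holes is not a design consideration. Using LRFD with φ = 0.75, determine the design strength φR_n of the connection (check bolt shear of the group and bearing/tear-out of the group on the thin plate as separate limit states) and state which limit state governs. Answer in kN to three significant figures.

Bolt shear: A_b = π·30²/4 = 706.9 mm²; R_n = 372 × 706.9 × 3 × 2 / 1000 = 1578 kN → 0.75 × 1578 = 1180 kN.
Bearing (1.5 l_c t F_u ≤ 3.0 d t F_u): upper limit = 3.0·30·8·410 / 1000 = 295.2 kN.
  Edge l_c = 45 − 33/2 = 28.5 → r_n = 140.2 kN; interior l_c = 110 − 33 = 77 → r_n = 295.2 kN.
  R_n,bearing = 1·140.2 + 2·295.2 = 730.6 kN → 0.75 × 730.6 = 548 kN.
Bearing governs: 548 kN.

548 kN (bearing governs)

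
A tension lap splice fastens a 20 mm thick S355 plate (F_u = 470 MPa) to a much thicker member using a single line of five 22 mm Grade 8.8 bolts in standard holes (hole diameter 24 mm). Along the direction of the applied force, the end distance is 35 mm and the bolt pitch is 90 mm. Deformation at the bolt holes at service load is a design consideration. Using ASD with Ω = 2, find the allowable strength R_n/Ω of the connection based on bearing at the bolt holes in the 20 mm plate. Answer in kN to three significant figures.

Per bolt r_n = 1.2 l_c t F_u ≤ 2.4 d t F_u; upper limit = 2.4 × 22 × 20 × 470 / 1000 = 496.3 kN.
Edge bolt: l_c = 35 − 24/2 = 23 mm → 1.2 × 23 × 20 × 470 / 1000 = 259.4 → r_n = 259.4 kN.
Interior bolts: l_c = 90 − 24 = 66 mm → 1.2 × 66 × 20 × 470 / 1000 = 744.5 → r_n = 496.3 kN.
R_n = 1 × 259.4 + 4 × 496.3 = 2245 kN.
Allowable strength R_n/Ω = 2245 / 2 = 1120 kN.

1120 kN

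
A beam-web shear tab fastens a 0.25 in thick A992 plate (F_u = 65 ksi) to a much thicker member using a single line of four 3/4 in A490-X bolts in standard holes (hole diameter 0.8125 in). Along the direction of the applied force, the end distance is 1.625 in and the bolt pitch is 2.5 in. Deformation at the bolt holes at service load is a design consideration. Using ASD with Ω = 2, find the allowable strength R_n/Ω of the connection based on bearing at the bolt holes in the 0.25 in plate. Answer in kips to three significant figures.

55.8 kips

Per bolt r_n = 1.2 l_c t F_u ≤ 2.4 d t F_u; upper limit = 2.4 × 0.75 × 0.25 × 65 = 29.25 kips.
Edge bolt: l_c = 1.625 − 0.8125/2 = 1.219 in → 1.2 × 1.219 × 0.25 × 65 = 23.77 → r_n = 23.77 kips.
Interior bolts: l_c = 2.5 − 0.8125 = 1.688 in → 1.2 × 1.688 × 0.25 × 65 = 32.91 → r_n = 29.25 kips.
R_n = 1 × 23.77 + 3 × 29.25 = 111.5 kips.
Allowable strength R_n/Ω = 111.5 / 2 = 55.8 kips.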